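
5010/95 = 1002/19 ≈ 52.74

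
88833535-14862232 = 73971303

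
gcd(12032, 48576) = 64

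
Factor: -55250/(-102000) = 2^(-3)*3^(-1)*13^1 = 13/24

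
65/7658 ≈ 0.00849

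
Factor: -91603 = -1*47^1*1949^1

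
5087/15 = 339 + 2/15 ≈ 339.13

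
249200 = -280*(-890)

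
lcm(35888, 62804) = 251216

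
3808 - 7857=-4049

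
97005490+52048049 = 149053539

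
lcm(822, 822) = 822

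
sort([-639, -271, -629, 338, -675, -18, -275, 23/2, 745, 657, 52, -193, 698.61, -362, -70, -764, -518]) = [-764, -675, -639, -629, -518, -362, -275, -271, -193, -70, -18, 23/2, 52, 338, 657, 698.61, 745]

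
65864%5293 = 2348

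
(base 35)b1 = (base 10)386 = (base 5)3021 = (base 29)d9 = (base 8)602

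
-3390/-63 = 1130/21 ≈ 53.81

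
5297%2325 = 647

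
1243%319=286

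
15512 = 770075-754563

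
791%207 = 170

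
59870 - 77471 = -17601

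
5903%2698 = 507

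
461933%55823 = 15349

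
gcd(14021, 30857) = 1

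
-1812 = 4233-6045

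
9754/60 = 4877/30 ≈ 162.57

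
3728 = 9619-5891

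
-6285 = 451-6736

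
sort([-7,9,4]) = [-7,4,9]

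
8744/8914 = 4372/4457 ≈ 0.981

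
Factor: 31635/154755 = 37^1 * 181^(-1) = 37/181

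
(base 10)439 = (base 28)fj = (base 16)1b7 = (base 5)3224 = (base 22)jl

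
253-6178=-5925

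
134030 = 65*2062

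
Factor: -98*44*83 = -1*2^3*7^2*11^1*83^1 = -357896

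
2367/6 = 394 + 1/2 = 394.50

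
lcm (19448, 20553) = 1808664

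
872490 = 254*3435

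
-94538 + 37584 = -56954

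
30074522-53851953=-23777431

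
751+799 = 1550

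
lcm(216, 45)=1080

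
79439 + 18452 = 97891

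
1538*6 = 9228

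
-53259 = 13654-66913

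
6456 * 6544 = 42248064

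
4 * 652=2608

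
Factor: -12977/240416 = -1*2^(-5)*11^(-1)*19^1 = -19/352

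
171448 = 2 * 85724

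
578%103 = 63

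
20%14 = 6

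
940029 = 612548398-611608369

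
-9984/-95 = 105+9/95 ≈ 105.09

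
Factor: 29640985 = 5^1*11^1*538927^1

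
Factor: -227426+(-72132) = -1*2^1*7^1*21397^1 = -299558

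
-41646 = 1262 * (-33) 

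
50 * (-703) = -35150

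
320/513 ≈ 0.624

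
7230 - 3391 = 3839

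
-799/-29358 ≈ 0.0272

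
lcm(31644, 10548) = 31644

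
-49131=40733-89864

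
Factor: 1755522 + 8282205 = 3^2 * 7^1 * 283^1 * 563^1 = 10037727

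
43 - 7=36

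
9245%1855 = 1825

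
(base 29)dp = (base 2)110010010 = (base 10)402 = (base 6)1510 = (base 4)12102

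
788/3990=394/1995 ≈ 0.197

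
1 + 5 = 6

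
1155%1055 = 100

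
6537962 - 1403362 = 5134600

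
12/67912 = 3/16978 ≈ 0.000177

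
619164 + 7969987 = 8589151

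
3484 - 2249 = 1235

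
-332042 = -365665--33623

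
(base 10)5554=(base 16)15b2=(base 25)8m4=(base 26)85g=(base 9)7551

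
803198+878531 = 1681729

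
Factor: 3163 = 3163^1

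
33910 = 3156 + 30754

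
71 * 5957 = 422947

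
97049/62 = 1565 + 19/62 ≈ 1565.31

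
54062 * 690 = 37302780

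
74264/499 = 148 + 412/499≈148.83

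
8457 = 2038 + 6419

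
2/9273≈0.000216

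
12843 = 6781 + 6062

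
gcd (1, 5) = 1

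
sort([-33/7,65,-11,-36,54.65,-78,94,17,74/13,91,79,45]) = [-78,-36,-11,-33/7,74/13,17,45,54.65,65,79,91,94]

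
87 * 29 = 2523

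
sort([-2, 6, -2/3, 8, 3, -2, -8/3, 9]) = [-8/3, -2, -2, -2/3, 3, 6, 8, 9]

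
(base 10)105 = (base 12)89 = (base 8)151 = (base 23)4d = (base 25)45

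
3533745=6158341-2624596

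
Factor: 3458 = 2^1*7^1*13^1*19^1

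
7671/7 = 1095 + 6/7 ≈ 1095.86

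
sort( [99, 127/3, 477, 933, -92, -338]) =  [-338, -92, 127/3, 99, 477, 933]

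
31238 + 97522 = 128760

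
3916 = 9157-5241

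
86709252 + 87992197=174701449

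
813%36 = 21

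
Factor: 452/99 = 2^2*3^(-2)*11^(-1)*113^1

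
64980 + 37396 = 102376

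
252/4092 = 21/341 ≈ 0.0616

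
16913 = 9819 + 7094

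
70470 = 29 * 2430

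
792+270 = 1062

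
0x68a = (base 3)2022000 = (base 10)1674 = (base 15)769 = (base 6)11430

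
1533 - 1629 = -96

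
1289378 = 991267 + 298111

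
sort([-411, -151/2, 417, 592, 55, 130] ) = [-411, -151/2, 55, 130, 417, 592] 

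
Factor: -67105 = -1 * 5^1 * 13421^1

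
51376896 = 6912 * 7433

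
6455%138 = 107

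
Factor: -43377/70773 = -1*19^1*31^(-1) = -19/31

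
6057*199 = 1205343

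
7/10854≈0.000645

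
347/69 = 5 + 2/69 ≈ 5.03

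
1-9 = -8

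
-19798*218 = -4315964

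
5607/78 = 1869/26≈71.88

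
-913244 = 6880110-7793354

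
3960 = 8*495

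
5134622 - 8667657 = -3533035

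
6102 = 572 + 5530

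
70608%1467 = 192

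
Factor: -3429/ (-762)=2^ (-1) * 3^2=9/2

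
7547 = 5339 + 2208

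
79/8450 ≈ 0.00935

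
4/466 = 2/233 ≈ 0.00858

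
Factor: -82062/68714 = -1 * 3^2 * 17^(-1) * 43^(-1) * 97^1 = -873/731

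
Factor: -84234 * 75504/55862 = -1 * 2^4 * 3^2 * 11^2 * 13^1 * 17^(-1) * 31^(-1) * 53^(-1) * 101^1 * 139^1 = -3180001968/27931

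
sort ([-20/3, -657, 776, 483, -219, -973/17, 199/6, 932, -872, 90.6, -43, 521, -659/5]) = [-872, -657, -219, -659/5, -973/17, -43, -20/3, 199/6, 90.6, 483, 521, 776, 932]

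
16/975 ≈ 0.0164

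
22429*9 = 201861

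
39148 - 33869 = 5279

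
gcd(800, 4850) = 50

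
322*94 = 30268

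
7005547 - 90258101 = -83252554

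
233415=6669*35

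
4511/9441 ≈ 0.478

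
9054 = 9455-401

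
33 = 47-14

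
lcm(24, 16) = 48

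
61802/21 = 2942 + 20/21 ≈ 2942.95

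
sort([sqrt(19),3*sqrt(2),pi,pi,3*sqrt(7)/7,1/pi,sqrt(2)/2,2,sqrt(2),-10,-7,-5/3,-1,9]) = [-10,-7,-5/3,-1,1/pi,sqrt(2)/2,3*sqrt(7)/7,sqrt(2),2,pi,pi,3*sqrt(2),sqrt(19),9]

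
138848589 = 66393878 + 72454711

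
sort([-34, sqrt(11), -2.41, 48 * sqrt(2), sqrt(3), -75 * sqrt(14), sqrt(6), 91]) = [-75 * sqrt(14), -34, -2.41, sqrt(3), sqrt(6), sqrt(11), 48 * sqrt(2), 91]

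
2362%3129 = 2362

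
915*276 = 252540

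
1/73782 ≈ 0.0000136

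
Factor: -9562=-1*2^1*7^1*683^1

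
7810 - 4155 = 3655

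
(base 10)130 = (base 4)2002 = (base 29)4e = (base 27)4m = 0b10000010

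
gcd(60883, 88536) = 1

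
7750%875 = 750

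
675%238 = 199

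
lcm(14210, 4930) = 241570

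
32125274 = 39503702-7378428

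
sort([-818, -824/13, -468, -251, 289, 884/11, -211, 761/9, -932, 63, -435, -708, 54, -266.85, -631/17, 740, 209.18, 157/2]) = [-932, -818, -708, -468, -435, -266.85, -251, -211, -824/13, -631/17, 54, 63, 157/2, 884/11, 761/9, 209.18, 289, 740]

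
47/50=0.94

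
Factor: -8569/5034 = -1 * 2^(-1) * 3^(-1) * 11^1 * 19^1 * 41^1 * 839^(-1)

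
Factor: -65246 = -1*2^1*17^1*19^1*101^1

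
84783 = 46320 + 38463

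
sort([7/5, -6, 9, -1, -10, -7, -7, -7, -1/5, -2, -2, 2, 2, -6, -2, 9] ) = [-10, -7, -7, -7, -6, -6, -2, -2, -2, -1, -1/5, 7/5, 2, 2, 9, 9] 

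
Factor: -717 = -1*3^1*239^1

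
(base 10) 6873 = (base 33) 6a9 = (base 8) 15331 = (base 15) 2083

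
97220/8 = 12152 + 1/2 = 12152.50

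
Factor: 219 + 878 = 1097^1 = 1097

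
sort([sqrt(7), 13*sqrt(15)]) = [sqrt(7), 13*sqrt(15)]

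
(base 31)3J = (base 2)1110000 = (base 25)4C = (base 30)3M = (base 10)112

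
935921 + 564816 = 1500737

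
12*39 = 468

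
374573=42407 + 332166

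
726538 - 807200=-80662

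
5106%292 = 142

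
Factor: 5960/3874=2^2*5^1*13^(-1)=20/13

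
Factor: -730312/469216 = -1*2^(-2)*31^(-1)*193^1 = -193/124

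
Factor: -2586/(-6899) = 2^1 * 3^1 * 431^1 * 6899^(-1)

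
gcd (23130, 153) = 9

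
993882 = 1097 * 906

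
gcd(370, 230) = 10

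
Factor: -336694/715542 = -1 * 3^(-1) * 31^(-1) * 3847^(-1) * 168347^1 = -168347/357771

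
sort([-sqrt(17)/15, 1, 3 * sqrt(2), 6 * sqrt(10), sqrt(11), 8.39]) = [-sqrt(17)/15, 1, sqrt(11), 3 * sqrt(2), 8.39, 6 * sqrt(10)]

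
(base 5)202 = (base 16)34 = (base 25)22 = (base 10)52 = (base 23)26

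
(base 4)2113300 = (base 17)1ga5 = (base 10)9712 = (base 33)8ua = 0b10010111110000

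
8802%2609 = 975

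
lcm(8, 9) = 72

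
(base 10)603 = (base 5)4403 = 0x25b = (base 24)113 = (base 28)lf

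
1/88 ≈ 0.0114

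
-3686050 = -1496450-2189600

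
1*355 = 355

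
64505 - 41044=23461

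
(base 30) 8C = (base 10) 252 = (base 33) 7L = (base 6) 1100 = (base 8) 374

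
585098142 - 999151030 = -414052888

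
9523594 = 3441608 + 6081986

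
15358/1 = 15358 = 15358.00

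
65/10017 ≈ 0.00649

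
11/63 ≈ 0.175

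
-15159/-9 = 5053/3 ≈ 1684.33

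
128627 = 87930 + 40697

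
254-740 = -486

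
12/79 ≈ 0.152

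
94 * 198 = 18612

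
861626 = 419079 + 442547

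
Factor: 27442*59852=2^3*13^1*1151^1*13721^1=1642458584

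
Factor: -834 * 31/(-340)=2^(-1) * 3^1 * 5^(-1) * 17^(-1) * 31^1 * 139^1=12927/170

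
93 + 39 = 132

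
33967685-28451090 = 5516595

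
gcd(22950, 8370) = 270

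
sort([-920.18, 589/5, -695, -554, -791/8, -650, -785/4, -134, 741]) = [-920.18, -695, -650, -554, -785/4, -134, -791/8, 589/5, 741]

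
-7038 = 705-7743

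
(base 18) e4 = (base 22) be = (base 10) 256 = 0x100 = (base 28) 94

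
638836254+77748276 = 716584530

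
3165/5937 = 1055/1979 ≈ 0.533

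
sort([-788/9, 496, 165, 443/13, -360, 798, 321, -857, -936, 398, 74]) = [-936, -857, -360, -788/9, 443/13, 74, 165, 321, 398, 496, 798]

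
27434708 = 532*51569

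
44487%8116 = 3907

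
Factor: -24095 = -1*5^1*61^1*79^1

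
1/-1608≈-0.000622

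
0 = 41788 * 0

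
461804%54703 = 24180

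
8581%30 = 1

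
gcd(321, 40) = 1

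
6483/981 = 2161/327 ≈ 6.61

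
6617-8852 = -2235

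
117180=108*1085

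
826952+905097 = 1732049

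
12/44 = 3/11 ≈ 0.273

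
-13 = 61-74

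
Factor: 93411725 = 5^2*11^1*339679^1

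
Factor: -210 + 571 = 19^2 = 361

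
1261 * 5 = 6305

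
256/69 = 3+49/69 ≈ 3.71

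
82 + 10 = 92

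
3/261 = 1/87 ≈ 0.0115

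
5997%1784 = 645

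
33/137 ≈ 0.241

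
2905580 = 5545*524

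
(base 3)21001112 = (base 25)85j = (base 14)1c36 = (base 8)12030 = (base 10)5144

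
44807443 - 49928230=-5120787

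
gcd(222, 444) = 222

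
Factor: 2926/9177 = 2^1 * 3^(-1) * 11^1 * 23^(-1) = 22/69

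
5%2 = 1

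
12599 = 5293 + 7306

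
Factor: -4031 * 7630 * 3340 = -1 * 2^3 * 5^2 * 7^1 * 29^1 * 109^1 * 139^1 * 167^1 = -102726810200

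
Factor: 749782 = 2^1 * 11^1 * 173^1 * 197^1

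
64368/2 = 32184 = 32184.00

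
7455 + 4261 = 11716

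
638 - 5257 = -4619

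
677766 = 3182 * 213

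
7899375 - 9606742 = -1707367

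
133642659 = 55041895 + 78600764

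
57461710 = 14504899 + 42956811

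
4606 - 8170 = -3564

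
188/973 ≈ 0.193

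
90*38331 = 3449790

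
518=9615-9097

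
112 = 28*4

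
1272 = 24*53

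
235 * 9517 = 2236495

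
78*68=5304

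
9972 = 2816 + 7156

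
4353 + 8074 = 12427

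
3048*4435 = 13517880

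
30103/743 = 40 + 383/743 ≈ 40.52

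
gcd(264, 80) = 8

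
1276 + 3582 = 4858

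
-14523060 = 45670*(-318) 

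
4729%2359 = 11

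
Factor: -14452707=-1 * 3^1 * 83^1 * 58043^1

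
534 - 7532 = -6998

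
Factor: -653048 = -1 * 2^3 * 11^1 * 41^1 * 181^1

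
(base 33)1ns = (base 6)12404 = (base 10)1876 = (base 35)1il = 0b11101010100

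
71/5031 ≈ 0.0141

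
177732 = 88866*2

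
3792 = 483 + 3309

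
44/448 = 11/112 ≈ 0.0982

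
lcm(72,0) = 0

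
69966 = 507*138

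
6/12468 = 1/2078 ≈ 0.000481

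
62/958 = 31/479 ≈ 0.0647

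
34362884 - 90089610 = -55726726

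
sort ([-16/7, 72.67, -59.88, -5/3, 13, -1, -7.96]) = [-59.88, -7.96, -16/7, -5/3, -1, 13, 72.67]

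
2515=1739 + 776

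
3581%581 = 95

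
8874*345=3061530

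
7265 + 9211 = 16476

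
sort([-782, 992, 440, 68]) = [-782, 68, 440, 992]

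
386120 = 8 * 48265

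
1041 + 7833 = 8874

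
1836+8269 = 10105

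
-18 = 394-412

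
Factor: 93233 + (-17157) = 2^2*7^1*11^1*13^1*19^1 = 76076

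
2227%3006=2227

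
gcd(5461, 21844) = 5461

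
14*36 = 504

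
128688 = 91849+36839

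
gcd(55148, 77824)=4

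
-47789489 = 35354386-83143875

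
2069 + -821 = 1248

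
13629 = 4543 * 3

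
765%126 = 9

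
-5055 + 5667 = 612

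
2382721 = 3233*737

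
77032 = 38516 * 2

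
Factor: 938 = 2^1 * 7^1 * 67^1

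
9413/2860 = 3+833/2860 ≈ 3.29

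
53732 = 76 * 707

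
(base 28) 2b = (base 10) 67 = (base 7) 124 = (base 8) 103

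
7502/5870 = 3751/2935 ≈ 1.28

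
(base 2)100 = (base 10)4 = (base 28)4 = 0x4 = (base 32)4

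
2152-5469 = -3317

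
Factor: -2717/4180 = -1 * 2^(-2) * 5^(-1) * 13^1 = -13/20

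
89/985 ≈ 0.0904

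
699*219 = 153081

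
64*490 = 31360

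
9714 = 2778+6936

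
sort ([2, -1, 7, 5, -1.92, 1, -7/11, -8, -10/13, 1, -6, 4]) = [-8, -6, -1.92, -1, -10/13, -7/11, 1, 1, 2, 4, 5, 7]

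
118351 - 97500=20851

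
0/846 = 0 = 0.00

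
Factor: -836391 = -1*3^1*83^1*3359^1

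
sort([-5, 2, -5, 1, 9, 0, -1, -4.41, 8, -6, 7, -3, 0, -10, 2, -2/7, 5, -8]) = [-10, -8, -6, -5, -5, -4.41, -3, -1, -2/7, 0, 0, 1, 2, 2, 5, 7, 8, 9]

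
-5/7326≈-0.000683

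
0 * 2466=0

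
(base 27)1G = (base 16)2B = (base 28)1F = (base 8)53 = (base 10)43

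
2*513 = 1026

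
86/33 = 2 + 20/33 ≈ 2.61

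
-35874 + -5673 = -41547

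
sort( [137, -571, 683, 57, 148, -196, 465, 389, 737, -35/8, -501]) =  [-571, -501, -196, -35/8, 57, 137, 148, 389, 465, 683, 737]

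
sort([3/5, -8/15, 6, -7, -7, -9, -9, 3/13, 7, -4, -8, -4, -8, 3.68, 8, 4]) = [-9, -9, -8, -8, -7, -7, -4, -4, -8/15, 3/13, 3/5, 3.68, 4, 6, 7, 8]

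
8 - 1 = 7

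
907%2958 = 907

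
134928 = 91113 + 43815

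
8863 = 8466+397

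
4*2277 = 9108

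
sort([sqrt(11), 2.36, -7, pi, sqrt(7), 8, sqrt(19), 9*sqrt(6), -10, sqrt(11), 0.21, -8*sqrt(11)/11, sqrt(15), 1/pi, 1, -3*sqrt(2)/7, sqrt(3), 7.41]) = [-10, -7, -8*sqrt(11)/11, -3*sqrt(2)/7, 0.21, 1/pi, 1, sqrt(3), 2.36, sqrt(7), pi, sqrt(11), sqrt(11), sqrt(15), sqrt(19), 7.41, 8, 9*sqrt(6)]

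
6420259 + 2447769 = 8868028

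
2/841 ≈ 0.00238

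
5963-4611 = 1352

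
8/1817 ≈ 0.00440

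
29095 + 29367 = 58462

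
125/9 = 13 + 8/9 ≈ 13.89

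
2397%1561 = 836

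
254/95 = 2+64/95 ≈ 2.67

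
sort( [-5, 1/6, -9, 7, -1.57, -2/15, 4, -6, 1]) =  [-9, -6, -5, -1.57, -2/15, 1/6, 1, 4, 7]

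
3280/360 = 82/9 ≈ 9.11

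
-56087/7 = -8012 - 3/7 ≈ -8012.43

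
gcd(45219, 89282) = 1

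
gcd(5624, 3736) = 8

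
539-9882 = -9343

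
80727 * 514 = 41493678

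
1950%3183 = 1950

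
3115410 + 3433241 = 6548651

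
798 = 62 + 736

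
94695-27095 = 67600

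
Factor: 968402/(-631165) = -1*2^1*5^(-1)*126233^(-1)*484201^1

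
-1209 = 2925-4134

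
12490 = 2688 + 9802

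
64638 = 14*4617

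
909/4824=101/536 ≈ 0.188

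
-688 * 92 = -63296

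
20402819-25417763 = -5014944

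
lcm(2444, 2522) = 237068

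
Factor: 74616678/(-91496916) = -1*2^(-1)*7^(-2)*51869^(-1)*4145371^1 = -4145371/5083162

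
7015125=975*7195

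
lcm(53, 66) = 3498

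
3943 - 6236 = -2293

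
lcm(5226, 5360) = 209040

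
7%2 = 1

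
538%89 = 4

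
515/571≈0.902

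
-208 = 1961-2169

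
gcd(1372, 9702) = 98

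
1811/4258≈0.425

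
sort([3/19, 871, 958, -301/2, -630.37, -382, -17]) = [-630.37, -382, -301/2, -17, 3/19, 871, 958]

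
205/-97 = -2 - 11/97 ≈ -2.11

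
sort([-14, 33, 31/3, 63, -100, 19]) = [-100, -14, 31/3, 19, 33, 63]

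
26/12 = 13/6≈2.17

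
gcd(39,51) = 3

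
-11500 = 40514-52014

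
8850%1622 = 740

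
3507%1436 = 635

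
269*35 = 9415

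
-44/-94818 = 22/47409 ≈ 0.000464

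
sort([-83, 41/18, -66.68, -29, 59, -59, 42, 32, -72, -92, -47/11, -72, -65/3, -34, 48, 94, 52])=[-92, -83, -72, -72, -66.68, -59, -34, -29, -65/3, -47/11, 41/18, 32, 42, 48, 52, 59, 94]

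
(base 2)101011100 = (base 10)348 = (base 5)2343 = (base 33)ai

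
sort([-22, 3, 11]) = [-22, 3, 11]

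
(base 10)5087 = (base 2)1001111011111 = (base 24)8jn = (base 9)6872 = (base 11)3905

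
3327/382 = 8 + 271/382 ≈ 8.71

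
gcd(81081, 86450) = 91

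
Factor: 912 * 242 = 2^5 * 3^1 * 11^2 * 19^1 = 220704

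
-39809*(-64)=2547776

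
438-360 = 78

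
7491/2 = 3745 + 1/2 = 3745.50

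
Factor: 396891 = 3^2 * 11^1 * 19^1 * 211^1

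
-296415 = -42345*7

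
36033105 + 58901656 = 94934761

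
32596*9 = 293364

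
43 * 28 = 1204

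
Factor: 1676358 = 2^1 * 3^2 * 93131^1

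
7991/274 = 29 + 45/274 ≈ 29.16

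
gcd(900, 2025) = 225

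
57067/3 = 19022+1/3 ≈ 19022.33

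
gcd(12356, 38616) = 4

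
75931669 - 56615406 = 19316263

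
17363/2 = 8681+1/2 = 8681.50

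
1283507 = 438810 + 844697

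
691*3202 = 2212582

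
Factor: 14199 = 3^1*4733^1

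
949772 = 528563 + 421209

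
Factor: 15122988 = 2^2*3^2*479^1*877^1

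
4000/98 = 40 + 40/49 ≈ 40.82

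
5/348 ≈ 0.0144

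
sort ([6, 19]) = [6, 19]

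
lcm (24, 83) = 1992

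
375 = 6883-6508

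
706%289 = 128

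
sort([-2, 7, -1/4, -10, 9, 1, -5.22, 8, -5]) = [-10, -5.22, -5, -2, -1/4, 1, 7, 8, 9]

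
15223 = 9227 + 5996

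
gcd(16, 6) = 2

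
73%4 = 1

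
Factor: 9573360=2^4 * 3^1 * 5^1 * 113^1 * 353^1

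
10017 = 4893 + 5124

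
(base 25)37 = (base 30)2m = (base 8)122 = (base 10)82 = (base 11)75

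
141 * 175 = 24675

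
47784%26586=21198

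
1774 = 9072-7298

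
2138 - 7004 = -4866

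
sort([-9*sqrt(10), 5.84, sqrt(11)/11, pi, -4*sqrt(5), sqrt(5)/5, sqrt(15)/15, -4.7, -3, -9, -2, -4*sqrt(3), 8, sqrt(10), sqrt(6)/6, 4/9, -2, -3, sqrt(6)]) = [-9*sqrt(10), -9, -4*sqrt(5), -4*sqrt(3), -4.7, -3, -3, -2, -2, sqrt(15)/15, sqrt(11)/11, sqrt(6)/6, 4/9, sqrt(5)/5, sqrt(6), pi, sqrt(10), 5.84, 8]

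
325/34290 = 65/6858 ≈ 0.00948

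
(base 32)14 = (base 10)36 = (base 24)1c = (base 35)11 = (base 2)100100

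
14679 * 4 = 58716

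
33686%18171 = 15515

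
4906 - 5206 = -300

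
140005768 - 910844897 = -770839129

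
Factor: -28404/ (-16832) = 2^ (-4)*3^3 = 27/16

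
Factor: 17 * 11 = 11^1 * 17^1 = 187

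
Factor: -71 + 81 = 2^1 * 5^1 = 10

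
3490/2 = 1745 = 1745.00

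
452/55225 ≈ 0.00818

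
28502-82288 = -53786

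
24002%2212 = 1882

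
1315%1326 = 1315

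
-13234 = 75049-88283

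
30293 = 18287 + 12006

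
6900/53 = 130 + 10/53 ≈ 130.19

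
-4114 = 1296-5410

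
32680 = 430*76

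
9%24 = 9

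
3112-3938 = -826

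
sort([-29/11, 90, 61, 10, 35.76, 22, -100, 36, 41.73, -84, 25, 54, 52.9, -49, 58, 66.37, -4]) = [-100, -84, -49, -4, -29/11, 10, 22, 25, 35.76, 36, 41.73, 52.9, 54, 58, 61, 66.37, 90]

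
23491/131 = 179 + 42/131 ≈ 179.32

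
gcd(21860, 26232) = 4372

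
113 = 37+76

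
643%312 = 19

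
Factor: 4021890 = 2^1*3^1*5^1*79^1*1697^1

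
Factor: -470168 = -1 * 2^3 * 58771^1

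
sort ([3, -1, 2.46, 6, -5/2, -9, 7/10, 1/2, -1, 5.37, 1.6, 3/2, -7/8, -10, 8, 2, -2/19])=[-10, -9, -5/2, -1, -1, -7/8, -2/19, 1/2, 7/10, 3/2, 1.6, 2, 2.46, 3, 5.37, 6, 8]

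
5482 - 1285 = 4197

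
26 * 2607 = 67782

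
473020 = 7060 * 67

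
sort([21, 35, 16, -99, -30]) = [-99, -30, 16, 21, 35]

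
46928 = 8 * 5866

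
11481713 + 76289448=87771161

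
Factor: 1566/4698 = 3^(-1) = 1/3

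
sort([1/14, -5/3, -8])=[-8, -5/3, 1/14]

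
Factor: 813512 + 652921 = 3^2*162937^1 = 1466433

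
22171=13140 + 9031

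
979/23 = 42 + 13/23 ≈ 42.57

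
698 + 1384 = 2082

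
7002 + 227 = 7229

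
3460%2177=1283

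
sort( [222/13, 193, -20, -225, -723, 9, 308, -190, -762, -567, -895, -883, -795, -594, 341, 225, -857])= [-895, -883, -857, -795, -762, -723, -594, -567, -225, -190, -20, 9, 222/13, 193, 225, 308, 341]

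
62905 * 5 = 314525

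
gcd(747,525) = 3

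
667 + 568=1235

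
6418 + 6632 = 13050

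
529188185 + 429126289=958314474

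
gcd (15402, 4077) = 453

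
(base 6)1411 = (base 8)557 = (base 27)dg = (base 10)367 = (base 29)cj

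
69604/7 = 9943 + 3/7 ≈ 9943.43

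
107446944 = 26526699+80920245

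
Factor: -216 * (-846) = 2^4 * 3^5 * 47^1 = 182736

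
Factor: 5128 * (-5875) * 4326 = -1 * 2^4 * 3^1 * 5^3 * 7^1 * 47^1 * 103^1 * 641^1 = -130329402000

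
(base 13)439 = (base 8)1324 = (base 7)2053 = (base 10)724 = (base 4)23110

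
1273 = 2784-1511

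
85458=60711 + 24747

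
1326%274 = 230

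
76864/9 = 8540 + 4/9 ≈ 8540.44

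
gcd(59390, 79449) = 1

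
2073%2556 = 2073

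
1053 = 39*27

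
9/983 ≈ 0.00916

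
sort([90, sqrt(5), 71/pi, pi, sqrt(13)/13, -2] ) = [-2, sqrt(13)/13, sqrt(5), pi, 71/pi, 90] 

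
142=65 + 77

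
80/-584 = -10/73≈-0.137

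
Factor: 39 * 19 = 3^1 * 13^1 * 19^1 = 741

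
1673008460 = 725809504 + 947198956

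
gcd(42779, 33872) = 1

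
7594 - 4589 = 3005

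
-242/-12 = 121/6 ≈ 20.17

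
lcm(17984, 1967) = 125888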